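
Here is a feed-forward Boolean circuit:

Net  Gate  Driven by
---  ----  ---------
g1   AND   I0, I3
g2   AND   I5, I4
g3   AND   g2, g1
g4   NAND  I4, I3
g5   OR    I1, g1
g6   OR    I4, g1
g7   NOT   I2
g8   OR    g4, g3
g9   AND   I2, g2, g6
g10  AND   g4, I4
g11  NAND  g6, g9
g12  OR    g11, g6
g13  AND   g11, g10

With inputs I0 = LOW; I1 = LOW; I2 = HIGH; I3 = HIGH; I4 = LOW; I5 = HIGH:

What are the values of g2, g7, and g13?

g1 = I0 AND I3 = LOW AND HIGH = LOW
g2 = I5 AND I4 = HIGH AND LOW = LOW
g4 = I4 NAND I3 = LOW NAND HIGH = HIGH
g6 = I4 OR g1 = LOW OR LOW = LOW
g7 = NOT I2 = NOT HIGH = LOW
g9 = I2 AND g2 AND g6 = HIGH AND LOW AND LOW = LOW
g10 = g4 AND I4 = HIGH AND LOW = LOW
g11 = g6 NAND g9 = LOW NAND LOW = HIGH
g13 = g11 AND g10 = HIGH AND LOW = LOW

g2 = LOW, g7 = LOW, g13 = LOW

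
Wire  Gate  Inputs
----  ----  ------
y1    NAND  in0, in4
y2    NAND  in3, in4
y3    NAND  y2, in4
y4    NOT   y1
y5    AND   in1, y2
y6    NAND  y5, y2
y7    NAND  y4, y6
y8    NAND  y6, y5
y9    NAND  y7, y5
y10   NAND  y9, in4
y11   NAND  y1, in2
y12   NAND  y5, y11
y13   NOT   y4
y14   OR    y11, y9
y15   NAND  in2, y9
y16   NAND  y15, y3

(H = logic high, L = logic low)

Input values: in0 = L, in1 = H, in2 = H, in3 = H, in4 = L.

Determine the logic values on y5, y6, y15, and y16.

y1 = in0 NAND in4 = L NAND L = H
y2 = in3 NAND in4 = H NAND L = H
y3 = y2 NAND in4 = H NAND L = H
y4 = NOT y1 = NOT H = L
y5 = in1 AND y2 = H AND H = H
y6 = y5 NAND y2 = H NAND H = L
y7 = y4 NAND y6 = L NAND L = H
y9 = y7 NAND y5 = H NAND H = L
y15 = in2 NAND y9 = H NAND L = H
y16 = y15 NAND y3 = H NAND H = L

y5 = H  y6 = L  y15 = H  y16 = L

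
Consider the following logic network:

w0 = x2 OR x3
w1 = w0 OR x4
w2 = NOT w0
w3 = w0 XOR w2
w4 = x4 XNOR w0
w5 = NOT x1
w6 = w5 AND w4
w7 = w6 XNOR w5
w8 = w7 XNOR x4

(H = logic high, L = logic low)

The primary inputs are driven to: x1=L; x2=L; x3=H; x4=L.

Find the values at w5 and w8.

w0 = x2 OR x3 = L OR H = H
w4 = x4 XNOR w0 = L XNOR H = L
w5 = NOT x1 = NOT L = H
w6 = w5 AND w4 = H AND L = L
w7 = w6 XNOR w5 = L XNOR H = L
w8 = w7 XNOR x4 = L XNOR L = H

w5 = H; w8 = H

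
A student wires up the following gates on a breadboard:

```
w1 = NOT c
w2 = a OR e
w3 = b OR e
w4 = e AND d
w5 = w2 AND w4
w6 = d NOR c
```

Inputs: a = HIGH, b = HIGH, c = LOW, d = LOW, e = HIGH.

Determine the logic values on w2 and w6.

w2 = a OR e = HIGH OR HIGH = HIGH
w6 = d NOR c = LOW NOR LOW = HIGH

w2 = HIGH; w6 = HIGH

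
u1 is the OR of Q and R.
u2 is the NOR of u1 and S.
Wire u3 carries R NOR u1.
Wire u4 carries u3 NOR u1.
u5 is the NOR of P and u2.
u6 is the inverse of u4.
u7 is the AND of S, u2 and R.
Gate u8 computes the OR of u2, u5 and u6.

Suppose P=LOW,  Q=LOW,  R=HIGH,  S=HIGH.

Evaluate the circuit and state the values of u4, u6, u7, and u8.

u1 = Q OR R = LOW OR HIGH = HIGH
u2 = u1 NOR S = HIGH NOR HIGH = LOW
u3 = R NOR u1 = HIGH NOR HIGH = LOW
u4 = u3 NOR u1 = LOW NOR HIGH = LOW
u5 = P NOR u2 = LOW NOR LOW = HIGH
u6 = NOT u4 = NOT LOW = HIGH
u7 = S AND u2 AND R = HIGH AND LOW AND HIGH = LOW
u8 = u2 OR u5 OR u6 = LOW OR HIGH OR HIGH = HIGH

u4 = LOW, u6 = HIGH, u7 = LOW, u8 = HIGH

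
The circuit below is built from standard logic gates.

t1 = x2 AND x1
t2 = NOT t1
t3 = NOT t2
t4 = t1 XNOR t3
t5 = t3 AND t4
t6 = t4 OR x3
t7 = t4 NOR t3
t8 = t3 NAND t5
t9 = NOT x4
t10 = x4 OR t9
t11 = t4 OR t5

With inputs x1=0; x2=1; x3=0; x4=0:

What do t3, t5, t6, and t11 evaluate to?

t3 = 0, t5 = 0, t6 = 1, t11 = 1

t1 = x2 AND x1 = 1 AND 0 = 0
t2 = NOT t1 = NOT 0 = 1
t3 = NOT t2 = NOT 1 = 0
t4 = t1 XNOR t3 = 0 XNOR 0 = 1
t5 = t3 AND t4 = 0 AND 1 = 0
t6 = t4 OR x3 = 1 OR 0 = 1
t11 = t4 OR t5 = 1 OR 0 = 1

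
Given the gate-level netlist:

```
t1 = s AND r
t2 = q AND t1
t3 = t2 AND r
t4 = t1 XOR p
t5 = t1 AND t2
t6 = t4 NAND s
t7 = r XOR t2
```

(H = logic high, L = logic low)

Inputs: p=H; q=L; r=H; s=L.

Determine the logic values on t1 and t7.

t1 = L, t7 = H

t1 = s AND r = L AND H = L
t2 = q AND t1 = L AND L = L
t7 = r XOR t2 = H XOR L = H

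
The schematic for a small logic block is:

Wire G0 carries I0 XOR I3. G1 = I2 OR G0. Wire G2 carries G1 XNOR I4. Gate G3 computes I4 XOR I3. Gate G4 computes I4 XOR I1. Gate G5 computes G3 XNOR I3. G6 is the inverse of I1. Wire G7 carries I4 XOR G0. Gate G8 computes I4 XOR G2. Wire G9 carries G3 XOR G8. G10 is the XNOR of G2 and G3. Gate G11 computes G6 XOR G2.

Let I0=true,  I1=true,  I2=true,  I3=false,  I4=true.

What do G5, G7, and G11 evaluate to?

G5 = false, G7 = false, G11 = true

G0 = I0 XOR I3 = true XOR false = true
G1 = I2 OR G0 = true OR true = true
G2 = G1 XNOR I4 = true XNOR true = true
G3 = I4 XOR I3 = true XOR false = true
G5 = G3 XNOR I3 = true XNOR false = false
G6 = NOT I1 = NOT true = false
G7 = I4 XOR G0 = true XOR true = false
G11 = G6 XOR G2 = false XOR true = true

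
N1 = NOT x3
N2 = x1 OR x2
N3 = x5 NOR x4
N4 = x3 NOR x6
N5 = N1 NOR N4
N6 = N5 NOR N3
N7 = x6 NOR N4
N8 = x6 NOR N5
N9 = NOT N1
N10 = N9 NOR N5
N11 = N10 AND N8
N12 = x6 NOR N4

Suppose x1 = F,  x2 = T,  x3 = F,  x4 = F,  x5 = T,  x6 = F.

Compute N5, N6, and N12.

N5 = F  N6 = T  N12 = F

N1 = NOT x3 = NOT F = T
N3 = x5 NOR x4 = T NOR F = F
N4 = x3 NOR x6 = F NOR F = T
N5 = N1 NOR N4 = T NOR T = F
N6 = N5 NOR N3 = F NOR F = T
N12 = x6 NOR N4 = F NOR T = F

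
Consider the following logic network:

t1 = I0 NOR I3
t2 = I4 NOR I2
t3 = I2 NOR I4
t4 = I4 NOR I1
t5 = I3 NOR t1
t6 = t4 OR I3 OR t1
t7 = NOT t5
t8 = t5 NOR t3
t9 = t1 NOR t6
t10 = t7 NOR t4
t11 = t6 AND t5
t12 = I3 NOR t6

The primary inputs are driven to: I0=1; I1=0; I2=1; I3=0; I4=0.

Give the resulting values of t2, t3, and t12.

t2 = 0, t3 = 0, t12 = 0

t1 = I0 NOR I3 = 1 NOR 0 = 0
t2 = I4 NOR I2 = 0 NOR 1 = 0
t3 = I2 NOR I4 = 1 NOR 0 = 0
t4 = I4 NOR I1 = 0 NOR 0 = 1
t6 = t4 OR I3 OR t1 = 1 OR 0 OR 0 = 1
t12 = I3 NOR t6 = 0 NOR 1 = 0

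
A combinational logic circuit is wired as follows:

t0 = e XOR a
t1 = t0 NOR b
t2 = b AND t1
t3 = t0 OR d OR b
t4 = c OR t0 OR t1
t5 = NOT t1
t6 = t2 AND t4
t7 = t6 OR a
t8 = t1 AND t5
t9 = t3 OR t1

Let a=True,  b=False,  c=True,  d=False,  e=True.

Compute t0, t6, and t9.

t0 = e XOR a = True XOR True = False
t1 = t0 NOR b = False NOR False = True
t2 = b AND t1 = False AND True = False
t3 = t0 OR d OR b = False OR False OR False = False
t4 = c OR t0 OR t1 = True OR False OR True = True
t6 = t2 AND t4 = False AND True = False
t9 = t3 OR t1 = False OR True = True

t0 = False  t6 = False  t9 = True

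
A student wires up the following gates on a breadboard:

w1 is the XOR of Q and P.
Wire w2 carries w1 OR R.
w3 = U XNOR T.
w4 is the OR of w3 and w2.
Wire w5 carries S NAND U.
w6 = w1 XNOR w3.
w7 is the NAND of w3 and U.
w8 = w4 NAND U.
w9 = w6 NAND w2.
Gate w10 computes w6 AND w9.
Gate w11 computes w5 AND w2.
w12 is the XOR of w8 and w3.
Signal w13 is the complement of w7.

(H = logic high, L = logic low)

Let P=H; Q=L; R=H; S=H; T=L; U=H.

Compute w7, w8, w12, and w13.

w7 = H; w8 = L; w12 = L; w13 = L

w1 = Q XOR P = L XOR H = H
w2 = w1 OR R = H OR H = H
w3 = U XNOR T = H XNOR L = L
w4 = w3 OR w2 = L OR H = H
w7 = w3 NAND U = L NAND H = H
w8 = w4 NAND U = H NAND H = L
w12 = w8 XOR w3 = L XOR L = L
w13 = NOT w7 = NOT H = L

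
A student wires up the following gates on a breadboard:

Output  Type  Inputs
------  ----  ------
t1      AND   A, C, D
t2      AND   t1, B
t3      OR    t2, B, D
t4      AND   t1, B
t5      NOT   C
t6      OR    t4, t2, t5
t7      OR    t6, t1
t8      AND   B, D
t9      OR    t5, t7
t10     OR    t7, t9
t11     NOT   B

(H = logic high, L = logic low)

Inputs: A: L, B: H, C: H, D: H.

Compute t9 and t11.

t9 = L, t11 = L

t1 = A AND C AND D = L AND H AND H = L
t2 = t1 AND B = L AND H = L
t4 = t1 AND B = L AND H = L
t5 = NOT C = NOT H = L
t6 = t4 OR t2 OR t5 = L OR L OR L = L
t7 = t6 OR t1 = L OR L = L
t9 = t5 OR t7 = L OR L = L
t11 = NOT B = NOT H = L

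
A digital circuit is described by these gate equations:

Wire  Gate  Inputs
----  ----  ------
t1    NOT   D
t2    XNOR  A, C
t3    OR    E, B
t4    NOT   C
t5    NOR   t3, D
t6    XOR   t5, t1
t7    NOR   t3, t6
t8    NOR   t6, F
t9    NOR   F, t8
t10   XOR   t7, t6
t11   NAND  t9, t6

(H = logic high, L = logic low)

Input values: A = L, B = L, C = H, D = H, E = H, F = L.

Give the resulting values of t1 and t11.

t1 = NOT D = NOT H = L
t3 = E OR B = H OR L = H
t5 = t3 NOR D = H NOR H = L
t6 = t5 XOR t1 = L XOR L = L
t8 = t6 NOR F = L NOR L = H
t9 = F NOR t8 = L NOR H = L
t11 = t9 NAND t6 = L NAND L = H

t1 = L, t11 = H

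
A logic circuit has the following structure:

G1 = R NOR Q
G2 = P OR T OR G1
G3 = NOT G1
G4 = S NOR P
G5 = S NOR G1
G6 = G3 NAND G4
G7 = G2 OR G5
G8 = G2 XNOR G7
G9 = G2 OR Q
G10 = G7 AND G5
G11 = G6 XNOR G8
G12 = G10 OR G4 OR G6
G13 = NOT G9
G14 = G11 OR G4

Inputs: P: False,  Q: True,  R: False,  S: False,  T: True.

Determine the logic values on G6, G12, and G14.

G6 = False  G12 = True  G14 = True

G1 = R NOR Q = False NOR True = False
G2 = P OR T OR G1 = False OR True OR False = True
G3 = NOT G1 = NOT False = True
G4 = S NOR P = False NOR False = True
G5 = S NOR G1 = False NOR False = True
G6 = G3 NAND G4 = True NAND True = False
G7 = G2 OR G5 = True OR True = True
G8 = G2 XNOR G7 = True XNOR True = True
G10 = G7 AND G5 = True AND True = True
G11 = G6 XNOR G8 = False XNOR True = False
G12 = G10 OR G4 OR G6 = True OR True OR False = True
G14 = G11 OR G4 = False OR True = True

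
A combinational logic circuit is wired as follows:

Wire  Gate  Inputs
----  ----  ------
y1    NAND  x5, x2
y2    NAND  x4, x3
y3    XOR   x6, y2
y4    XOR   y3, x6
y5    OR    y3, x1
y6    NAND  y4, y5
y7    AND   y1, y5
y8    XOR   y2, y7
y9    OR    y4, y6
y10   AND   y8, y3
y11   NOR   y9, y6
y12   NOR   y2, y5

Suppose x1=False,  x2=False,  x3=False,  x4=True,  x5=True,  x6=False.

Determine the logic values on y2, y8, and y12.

y2 = True  y8 = False  y12 = False

y1 = x5 NAND x2 = True NAND False = True
y2 = x4 NAND x3 = True NAND False = True
y3 = x6 XOR y2 = False XOR True = True
y5 = y3 OR x1 = True OR False = True
y7 = y1 AND y5 = True AND True = True
y8 = y2 XOR y7 = True XOR True = False
y12 = y2 NOR y5 = True NOR True = False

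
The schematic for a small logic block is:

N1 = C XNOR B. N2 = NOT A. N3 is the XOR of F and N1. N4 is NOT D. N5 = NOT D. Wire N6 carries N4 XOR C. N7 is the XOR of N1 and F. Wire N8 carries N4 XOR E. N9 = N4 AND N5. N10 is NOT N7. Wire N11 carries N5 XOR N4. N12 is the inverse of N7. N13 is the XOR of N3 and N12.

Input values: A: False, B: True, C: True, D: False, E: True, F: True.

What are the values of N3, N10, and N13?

N3 = False  N10 = True  N13 = True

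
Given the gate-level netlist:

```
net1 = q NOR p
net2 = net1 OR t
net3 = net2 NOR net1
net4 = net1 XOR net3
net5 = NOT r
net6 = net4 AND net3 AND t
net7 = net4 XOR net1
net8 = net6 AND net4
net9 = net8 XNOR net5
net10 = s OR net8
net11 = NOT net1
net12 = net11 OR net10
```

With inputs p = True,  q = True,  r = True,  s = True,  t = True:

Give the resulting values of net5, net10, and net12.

net1 = q NOR p = True NOR True = False
net2 = net1 OR t = False OR True = True
net3 = net2 NOR net1 = True NOR False = False
net4 = net1 XOR net3 = False XOR False = False
net5 = NOT r = NOT True = False
net6 = net4 AND net3 AND t = False AND False AND True = False
net8 = net6 AND net4 = False AND False = False
net10 = s OR net8 = True OR False = True
net11 = NOT net1 = NOT False = True
net12 = net11 OR net10 = True OR True = True

net5 = False, net10 = True, net12 = True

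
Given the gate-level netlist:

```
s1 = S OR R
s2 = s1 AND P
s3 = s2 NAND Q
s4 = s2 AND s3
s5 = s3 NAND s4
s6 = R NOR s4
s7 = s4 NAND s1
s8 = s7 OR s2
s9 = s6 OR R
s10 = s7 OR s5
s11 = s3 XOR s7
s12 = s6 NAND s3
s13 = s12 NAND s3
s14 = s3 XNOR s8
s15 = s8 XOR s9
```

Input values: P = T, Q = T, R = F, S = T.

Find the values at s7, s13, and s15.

s7 = T, s13 = T, s15 = F

s1 = S OR R = T OR F = T
s2 = s1 AND P = T AND T = T
s3 = s2 NAND Q = T NAND T = F
s4 = s2 AND s3 = T AND F = F
s6 = R NOR s4 = F NOR F = T
s7 = s4 NAND s1 = F NAND T = T
s8 = s7 OR s2 = T OR T = T
s9 = s6 OR R = T OR F = T
s12 = s6 NAND s3 = T NAND F = T
s13 = s12 NAND s3 = T NAND F = T
s15 = s8 XOR s9 = T XOR T = F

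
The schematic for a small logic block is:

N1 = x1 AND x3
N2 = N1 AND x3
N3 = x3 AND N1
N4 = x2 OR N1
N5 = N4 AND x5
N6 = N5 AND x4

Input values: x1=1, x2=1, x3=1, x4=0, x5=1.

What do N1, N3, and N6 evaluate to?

N1 = 1, N3 = 1, N6 = 0

N1 = x1 AND x3 = 1 AND 1 = 1
N3 = x3 AND N1 = 1 AND 1 = 1
N4 = x2 OR N1 = 1 OR 1 = 1
N5 = N4 AND x5 = 1 AND 1 = 1
N6 = N5 AND x4 = 1 AND 0 = 0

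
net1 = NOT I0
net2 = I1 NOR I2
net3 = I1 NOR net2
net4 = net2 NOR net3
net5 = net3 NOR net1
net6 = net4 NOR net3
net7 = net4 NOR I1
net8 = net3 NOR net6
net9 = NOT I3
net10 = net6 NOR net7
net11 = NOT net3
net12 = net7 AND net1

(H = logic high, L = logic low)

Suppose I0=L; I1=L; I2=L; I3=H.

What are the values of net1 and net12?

net1 = H, net12 = H

net1 = NOT I0 = NOT L = H
net2 = I1 NOR I2 = L NOR L = H
net3 = I1 NOR net2 = L NOR H = L
net4 = net2 NOR net3 = H NOR L = L
net7 = net4 NOR I1 = L NOR L = H
net12 = net7 AND net1 = H AND H = H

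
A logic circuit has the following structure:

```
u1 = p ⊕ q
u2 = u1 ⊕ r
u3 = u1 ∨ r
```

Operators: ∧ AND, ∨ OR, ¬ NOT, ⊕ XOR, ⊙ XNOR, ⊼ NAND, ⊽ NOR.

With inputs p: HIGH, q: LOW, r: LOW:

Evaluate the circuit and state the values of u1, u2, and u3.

u1 = p XOR q = HIGH XOR LOW = HIGH
u2 = u1 XOR r = HIGH XOR LOW = HIGH
u3 = u1 OR r = HIGH OR LOW = HIGH

u1 = HIGH  u2 = HIGH  u3 = HIGH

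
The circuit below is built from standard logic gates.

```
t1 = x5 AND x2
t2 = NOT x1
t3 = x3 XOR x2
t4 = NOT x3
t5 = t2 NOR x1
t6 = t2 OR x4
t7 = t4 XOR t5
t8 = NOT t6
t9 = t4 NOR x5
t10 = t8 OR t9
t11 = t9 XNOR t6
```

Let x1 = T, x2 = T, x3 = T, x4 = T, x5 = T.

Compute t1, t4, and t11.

t1 = T; t4 = F; t11 = F

t1 = x5 AND x2 = T AND T = T
t2 = NOT x1 = NOT T = F
t4 = NOT x3 = NOT T = F
t6 = t2 OR x4 = F OR T = T
t9 = t4 NOR x5 = F NOR T = F
t11 = t9 XNOR t6 = F XNOR T = F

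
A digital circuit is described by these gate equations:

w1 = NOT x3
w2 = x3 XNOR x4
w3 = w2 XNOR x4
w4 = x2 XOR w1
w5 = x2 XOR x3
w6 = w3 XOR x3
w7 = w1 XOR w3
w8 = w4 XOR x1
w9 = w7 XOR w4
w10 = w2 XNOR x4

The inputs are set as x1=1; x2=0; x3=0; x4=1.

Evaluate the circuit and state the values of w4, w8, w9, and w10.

w4 = 1, w8 = 0, w9 = 0, w10 = 0

w1 = NOT x3 = NOT 0 = 1
w2 = x3 XNOR x4 = 0 XNOR 1 = 0
w3 = w2 XNOR x4 = 0 XNOR 1 = 0
w4 = x2 XOR w1 = 0 XOR 1 = 1
w7 = w1 XOR w3 = 1 XOR 0 = 1
w8 = w4 XOR x1 = 1 XOR 1 = 0
w9 = w7 XOR w4 = 1 XOR 1 = 0
w10 = w2 XNOR x4 = 0 XNOR 1 = 0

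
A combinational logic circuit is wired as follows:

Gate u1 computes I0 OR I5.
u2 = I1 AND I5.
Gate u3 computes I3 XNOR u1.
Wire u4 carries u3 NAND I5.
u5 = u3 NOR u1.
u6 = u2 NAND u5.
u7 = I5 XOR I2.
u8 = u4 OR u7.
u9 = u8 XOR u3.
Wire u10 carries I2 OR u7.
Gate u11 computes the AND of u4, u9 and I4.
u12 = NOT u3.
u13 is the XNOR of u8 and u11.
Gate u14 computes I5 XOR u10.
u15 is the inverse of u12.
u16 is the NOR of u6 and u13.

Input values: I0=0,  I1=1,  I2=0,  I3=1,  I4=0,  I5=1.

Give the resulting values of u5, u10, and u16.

u5 = 0, u10 = 1, u16 = 0

u1 = I0 OR I5 = 0 OR 1 = 1
u2 = I1 AND I5 = 1 AND 1 = 1
u3 = I3 XNOR u1 = 1 XNOR 1 = 1
u4 = u3 NAND I5 = 1 NAND 1 = 0
u5 = u3 NOR u1 = 1 NOR 1 = 0
u6 = u2 NAND u5 = 1 NAND 0 = 1
u7 = I5 XOR I2 = 1 XOR 0 = 1
u8 = u4 OR u7 = 0 OR 1 = 1
u9 = u8 XOR u3 = 1 XOR 1 = 0
u10 = I2 OR u7 = 0 OR 1 = 1
u11 = u4 AND u9 AND I4 = 0 AND 0 AND 0 = 0
u13 = u8 XNOR u11 = 1 XNOR 0 = 0
u16 = u6 NOR u13 = 1 NOR 0 = 0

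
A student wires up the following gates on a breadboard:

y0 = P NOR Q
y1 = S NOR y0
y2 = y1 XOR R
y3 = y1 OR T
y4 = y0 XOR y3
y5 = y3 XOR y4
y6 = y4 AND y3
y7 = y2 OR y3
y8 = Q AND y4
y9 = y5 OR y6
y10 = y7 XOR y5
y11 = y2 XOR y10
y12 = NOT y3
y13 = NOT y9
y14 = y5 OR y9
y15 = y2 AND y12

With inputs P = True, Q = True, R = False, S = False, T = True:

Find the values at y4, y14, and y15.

y4 = True, y14 = True, y15 = False

y0 = P NOR Q = True NOR True = False
y1 = S NOR y0 = False NOR False = True
y2 = y1 XOR R = True XOR False = True
y3 = y1 OR T = True OR True = True
y4 = y0 XOR y3 = False XOR True = True
y5 = y3 XOR y4 = True XOR True = False
y6 = y4 AND y3 = True AND True = True
y9 = y5 OR y6 = False OR True = True
y12 = NOT y3 = NOT True = False
y14 = y5 OR y9 = False OR True = True
y15 = y2 AND y12 = True AND False = False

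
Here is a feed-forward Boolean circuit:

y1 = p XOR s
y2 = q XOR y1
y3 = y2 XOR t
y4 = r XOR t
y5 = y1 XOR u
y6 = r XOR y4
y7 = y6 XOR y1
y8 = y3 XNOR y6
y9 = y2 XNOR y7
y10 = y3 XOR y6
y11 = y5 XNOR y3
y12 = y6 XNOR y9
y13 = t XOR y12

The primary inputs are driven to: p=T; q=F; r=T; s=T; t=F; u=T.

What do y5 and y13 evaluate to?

y1 = p XOR s = T XOR T = F
y2 = q XOR y1 = F XOR F = F
y4 = r XOR t = T XOR F = T
y5 = y1 XOR u = F XOR T = T
y6 = r XOR y4 = T XOR T = F
y7 = y6 XOR y1 = F XOR F = F
y9 = y2 XNOR y7 = F XNOR F = T
y12 = y6 XNOR y9 = F XNOR T = F
y13 = t XOR y12 = F XOR F = F

y5 = T  y13 = F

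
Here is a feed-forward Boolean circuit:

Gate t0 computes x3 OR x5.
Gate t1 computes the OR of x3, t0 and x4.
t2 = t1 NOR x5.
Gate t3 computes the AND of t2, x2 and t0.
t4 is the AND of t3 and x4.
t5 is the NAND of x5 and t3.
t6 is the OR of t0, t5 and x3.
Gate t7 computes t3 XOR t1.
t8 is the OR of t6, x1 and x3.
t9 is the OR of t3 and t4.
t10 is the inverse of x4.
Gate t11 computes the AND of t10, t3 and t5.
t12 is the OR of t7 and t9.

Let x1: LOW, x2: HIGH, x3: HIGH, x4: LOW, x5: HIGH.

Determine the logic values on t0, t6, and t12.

t0 = x3 OR x5 = HIGH OR HIGH = HIGH
t1 = x3 OR t0 OR x4 = HIGH OR HIGH OR LOW = HIGH
t2 = t1 NOR x5 = HIGH NOR HIGH = LOW
t3 = t2 AND x2 AND t0 = LOW AND HIGH AND HIGH = LOW
t4 = t3 AND x4 = LOW AND LOW = LOW
t5 = x5 NAND t3 = HIGH NAND LOW = HIGH
t6 = t0 OR t5 OR x3 = HIGH OR HIGH OR HIGH = HIGH
t7 = t3 XOR t1 = LOW XOR HIGH = HIGH
t9 = t3 OR t4 = LOW OR LOW = LOW
t12 = t7 OR t9 = HIGH OR LOW = HIGH

t0 = HIGH; t6 = HIGH; t12 = HIGH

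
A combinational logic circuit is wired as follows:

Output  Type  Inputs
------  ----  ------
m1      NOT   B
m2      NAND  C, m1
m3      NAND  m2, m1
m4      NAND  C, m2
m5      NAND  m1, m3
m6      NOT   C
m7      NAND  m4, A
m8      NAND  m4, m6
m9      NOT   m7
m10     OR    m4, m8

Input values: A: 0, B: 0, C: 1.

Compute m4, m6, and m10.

m1 = NOT B = NOT 0 = 1
m2 = C NAND m1 = 1 NAND 1 = 0
m4 = C NAND m2 = 1 NAND 0 = 1
m6 = NOT C = NOT 1 = 0
m8 = m4 NAND m6 = 1 NAND 0 = 1
m10 = m4 OR m8 = 1 OR 1 = 1

m4 = 1  m6 = 0  m10 = 1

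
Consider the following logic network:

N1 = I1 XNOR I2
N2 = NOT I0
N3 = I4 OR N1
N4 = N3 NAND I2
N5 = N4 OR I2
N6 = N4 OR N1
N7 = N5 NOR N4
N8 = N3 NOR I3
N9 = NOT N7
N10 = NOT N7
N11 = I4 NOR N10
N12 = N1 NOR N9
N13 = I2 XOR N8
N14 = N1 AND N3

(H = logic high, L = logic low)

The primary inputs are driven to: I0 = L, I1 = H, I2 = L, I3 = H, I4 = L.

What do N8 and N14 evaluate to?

N8 = L  N14 = L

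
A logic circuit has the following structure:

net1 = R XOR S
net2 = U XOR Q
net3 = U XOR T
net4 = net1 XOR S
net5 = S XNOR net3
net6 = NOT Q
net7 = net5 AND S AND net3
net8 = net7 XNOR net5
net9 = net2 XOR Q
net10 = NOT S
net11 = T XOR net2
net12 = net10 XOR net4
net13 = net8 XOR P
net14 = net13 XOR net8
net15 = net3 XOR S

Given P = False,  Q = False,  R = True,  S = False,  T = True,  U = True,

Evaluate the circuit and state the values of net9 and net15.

net9 = True, net15 = False

net2 = U XOR Q = True XOR False = True
net3 = U XOR T = True XOR True = False
net9 = net2 XOR Q = True XOR False = True
net15 = net3 XOR S = False XOR False = False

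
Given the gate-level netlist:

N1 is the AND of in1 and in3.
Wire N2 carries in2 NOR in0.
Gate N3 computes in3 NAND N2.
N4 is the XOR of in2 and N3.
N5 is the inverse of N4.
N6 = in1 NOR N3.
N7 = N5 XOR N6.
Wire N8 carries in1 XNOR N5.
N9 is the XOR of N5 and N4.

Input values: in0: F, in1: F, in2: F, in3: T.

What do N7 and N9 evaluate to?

N7 = F, N9 = T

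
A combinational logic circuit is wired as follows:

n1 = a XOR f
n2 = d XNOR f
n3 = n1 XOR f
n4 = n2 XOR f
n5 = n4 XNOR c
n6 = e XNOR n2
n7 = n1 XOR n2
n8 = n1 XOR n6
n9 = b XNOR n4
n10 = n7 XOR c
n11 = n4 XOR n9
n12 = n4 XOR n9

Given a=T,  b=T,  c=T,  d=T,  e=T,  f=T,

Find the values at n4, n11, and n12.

n4 = F  n11 = F  n12 = F

n2 = d XNOR f = T XNOR T = T
n4 = n2 XOR f = T XOR T = F
n9 = b XNOR n4 = T XNOR F = F
n11 = n4 XOR n9 = F XOR F = F
n12 = n4 XOR n9 = F XOR F = F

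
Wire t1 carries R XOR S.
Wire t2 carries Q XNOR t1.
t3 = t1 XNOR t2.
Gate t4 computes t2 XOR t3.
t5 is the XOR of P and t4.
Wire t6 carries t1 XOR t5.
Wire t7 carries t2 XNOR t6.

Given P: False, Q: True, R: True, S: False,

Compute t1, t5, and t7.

t1 = R XOR S = True XOR False = True
t2 = Q XNOR t1 = True XNOR True = True
t3 = t1 XNOR t2 = True XNOR True = True
t4 = t2 XOR t3 = True XOR True = False
t5 = P XOR t4 = False XOR False = False
t6 = t1 XOR t5 = True XOR False = True
t7 = t2 XNOR t6 = True XNOR True = True

t1 = True; t5 = False; t7 = True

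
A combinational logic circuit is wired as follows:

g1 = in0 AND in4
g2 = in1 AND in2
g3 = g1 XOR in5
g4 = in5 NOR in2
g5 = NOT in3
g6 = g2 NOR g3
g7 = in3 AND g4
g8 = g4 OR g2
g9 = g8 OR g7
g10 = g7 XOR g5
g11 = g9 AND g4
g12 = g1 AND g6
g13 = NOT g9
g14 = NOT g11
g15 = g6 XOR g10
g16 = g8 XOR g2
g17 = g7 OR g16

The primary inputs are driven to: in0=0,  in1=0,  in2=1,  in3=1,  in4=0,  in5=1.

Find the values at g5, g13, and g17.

g2 = in1 AND in2 = 0 AND 1 = 0
g4 = in5 NOR in2 = 1 NOR 1 = 0
g5 = NOT in3 = NOT 1 = 0
g7 = in3 AND g4 = 1 AND 0 = 0
g8 = g4 OR g2 = 0 OR 0 = 0
g9 = g8 OR g7 = 0 OR 0 = 0
g13 = NOT g9 = NOT 0 = 1
g16 = g8 XOR g2 = 0 XOR 0 = 0
g17 = g7 OR g16 = 0 OR 0 = 0

g5 = 0; g13 = 1; g17 = 0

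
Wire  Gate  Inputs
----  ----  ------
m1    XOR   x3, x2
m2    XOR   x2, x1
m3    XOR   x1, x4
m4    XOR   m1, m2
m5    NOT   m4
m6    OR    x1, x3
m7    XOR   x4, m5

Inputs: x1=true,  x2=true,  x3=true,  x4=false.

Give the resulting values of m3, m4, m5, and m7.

m1 = x3 XOR x2 = true XOR true = false
m2 = x2 XOR x1 = true XOR true = false
m3 = x1 XOR x4 = true XOR false = true
m4 = m1 XOR m2 = false XOR false = false
m5 = NOT m4 = NOT false = true
m7 = x4 XOR m5 = false XOR true = true

m3 = true, m4 = false, m5 = true, m7 = true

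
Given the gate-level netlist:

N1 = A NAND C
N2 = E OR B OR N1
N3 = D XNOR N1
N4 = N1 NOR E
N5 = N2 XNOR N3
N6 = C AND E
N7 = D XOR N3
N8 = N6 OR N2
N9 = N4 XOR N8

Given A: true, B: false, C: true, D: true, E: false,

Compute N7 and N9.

N7 = true, N9 = true

N1 = A NAND C = true NAND true = false
N2 = E OR B OR N1 = false OR false OR false = false
N3 = D XNOR N1 = true XNOR false = false
N4 = N1 NOR E = false NOR false = true
N6 = C AND E = true AND false = false
N7 = D XOR N3 = true XOR false = true
N8 = N6 OR N2 = false OR false = false
N9 = N4 XOR N8 = true XOR false = true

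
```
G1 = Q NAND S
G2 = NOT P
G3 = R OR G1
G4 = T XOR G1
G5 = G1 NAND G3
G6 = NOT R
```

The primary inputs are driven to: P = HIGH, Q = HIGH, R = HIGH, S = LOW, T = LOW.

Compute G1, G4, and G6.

G1 = HIGH, G4 = HIGH, G6 = LOW

G1 = Q NAND S = HIGH NAND LOW = HIGH
G4 = T XOR G1 = LOW XOR HIGH = HIGH
G6 = NOT R = NOT HIGH = LOW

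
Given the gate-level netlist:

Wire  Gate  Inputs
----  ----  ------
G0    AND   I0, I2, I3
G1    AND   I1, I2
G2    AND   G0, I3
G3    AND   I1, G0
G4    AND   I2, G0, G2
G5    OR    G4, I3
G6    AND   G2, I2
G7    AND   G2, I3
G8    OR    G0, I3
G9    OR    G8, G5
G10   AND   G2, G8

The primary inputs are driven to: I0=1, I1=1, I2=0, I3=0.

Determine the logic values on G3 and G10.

G3 = 0, G10 = 0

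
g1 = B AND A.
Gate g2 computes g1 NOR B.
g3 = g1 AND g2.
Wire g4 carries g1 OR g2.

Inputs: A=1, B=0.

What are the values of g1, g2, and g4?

g1 = 0, g2 = 1, g4 = 1

g1 = B AND A = 0 AND 1 = 0
g2 = g1 NOR B = 0 NOR 0 = 1
g4 = g1 OR g2 = 0 OR 1 = 1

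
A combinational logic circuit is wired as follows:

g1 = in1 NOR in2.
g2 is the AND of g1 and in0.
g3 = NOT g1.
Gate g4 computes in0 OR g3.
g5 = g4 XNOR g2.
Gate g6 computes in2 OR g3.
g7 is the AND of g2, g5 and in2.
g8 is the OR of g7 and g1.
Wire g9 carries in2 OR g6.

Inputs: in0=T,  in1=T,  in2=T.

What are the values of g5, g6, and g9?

g5 = F, g6 = T, g9 = T

g1 = in1 NOR in2 = T NOR T = F
g2 = g1 AND in0 = F AND T = F
g3 = NOT g1 = NOT F = T
g4 = in0 OR g3 = T OR T = T
g5 = g4 XNOR g2 = T XNOR F = F
g6 = in2 OR g3 = T OR T = T
g9 = in2 OR g6 = T OR T = T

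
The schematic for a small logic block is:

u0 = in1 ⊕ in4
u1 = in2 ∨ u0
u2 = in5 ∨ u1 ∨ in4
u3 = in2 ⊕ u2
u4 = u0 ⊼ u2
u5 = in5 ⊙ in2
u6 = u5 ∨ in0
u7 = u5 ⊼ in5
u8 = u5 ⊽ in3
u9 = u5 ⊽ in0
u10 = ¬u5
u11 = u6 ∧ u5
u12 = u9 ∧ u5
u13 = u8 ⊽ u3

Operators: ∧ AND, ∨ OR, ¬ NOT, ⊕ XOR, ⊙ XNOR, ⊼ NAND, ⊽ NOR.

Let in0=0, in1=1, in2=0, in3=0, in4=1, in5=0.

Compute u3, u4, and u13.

u0 = in1 XOR in4 = 1 XOR 1 = 0
u1 = in2 OR u0 = 0 OR 0 = 0
u2 = in5 OR u1 OR in4 = 0 OR 0 OR 1 = 1
u3 = in2 XOR u2 = 0 XOR 1 = 1
u4 = u0 NAND u2 = 0 NAND 1 = 1
u5 = in5 XNOR in2 = 0 XNOR 0 = 1
u8 = u5 NOR in3 = 1 NOR 0 = 0
u13 = u8 NOR u3 = 0 NOR 1 = 0

u3 = 1, u4 = 1, u13 = 0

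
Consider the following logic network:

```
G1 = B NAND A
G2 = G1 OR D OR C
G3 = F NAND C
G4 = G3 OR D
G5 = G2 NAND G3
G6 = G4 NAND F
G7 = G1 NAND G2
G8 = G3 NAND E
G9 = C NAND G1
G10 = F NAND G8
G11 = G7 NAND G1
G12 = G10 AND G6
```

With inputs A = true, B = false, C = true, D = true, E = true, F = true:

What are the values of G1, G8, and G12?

G1 = true; G8 = true; G12 = false

G1 = B NAND A = false NAND true = true
G3 = F NAND C = true NAND true = false
G4 = G3 OR D = false OR true = true
G6 = G4 NAND F = true NAND true = false
G8 = G3 NAND E = false NAND true = true
G10 = F NAND G8 = true NAND true = false
G12 = G10 AND G6 = false AND false = false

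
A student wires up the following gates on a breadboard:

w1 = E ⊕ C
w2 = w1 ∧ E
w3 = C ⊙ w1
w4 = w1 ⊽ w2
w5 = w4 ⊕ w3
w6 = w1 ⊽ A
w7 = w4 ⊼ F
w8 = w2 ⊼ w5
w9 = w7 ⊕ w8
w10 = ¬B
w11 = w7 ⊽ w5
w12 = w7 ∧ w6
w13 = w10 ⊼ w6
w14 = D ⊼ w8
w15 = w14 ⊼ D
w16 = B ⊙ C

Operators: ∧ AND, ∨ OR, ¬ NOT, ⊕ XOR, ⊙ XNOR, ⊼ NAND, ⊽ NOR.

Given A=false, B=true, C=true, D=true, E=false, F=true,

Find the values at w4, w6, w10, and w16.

w4 = false, w6 = false, w10 = false, w16 = true

w1 = E XOR C = false XOR true = true
w2 = w1 AND E = true AND false = false
w4 = w1 NOR w2 = true NOR false = false
w6 = w1 NOR A = true NOR false = false
w10 = NOT B = NOT true = false
w16 = B XNOR C = true XNOR true = true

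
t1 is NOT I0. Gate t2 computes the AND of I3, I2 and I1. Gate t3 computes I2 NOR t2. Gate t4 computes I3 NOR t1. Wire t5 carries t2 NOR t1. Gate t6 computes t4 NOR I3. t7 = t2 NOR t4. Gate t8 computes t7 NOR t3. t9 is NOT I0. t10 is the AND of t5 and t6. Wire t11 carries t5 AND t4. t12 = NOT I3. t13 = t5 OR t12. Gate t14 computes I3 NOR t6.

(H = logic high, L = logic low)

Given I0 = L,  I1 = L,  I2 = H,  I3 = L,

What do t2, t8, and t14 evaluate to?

t1 = NOT I0 = NOT L = H
t2 = I3 AND I2 AND I1 = L AND H AND L = L
t3 = I2 NOR t2 = H NOR L = L
t4 = I3 NOR t1 = L NOR H = L
t6 = t4 NOR I3 = L NOR L = H
t7 = t2 NOR t4 = L NOR L = H
t8 = t7 NOR t3 = H NOR L = L
t14 = I3 NOR t6 = L NOR H = L

t2 = L  t8 = L  t14 = L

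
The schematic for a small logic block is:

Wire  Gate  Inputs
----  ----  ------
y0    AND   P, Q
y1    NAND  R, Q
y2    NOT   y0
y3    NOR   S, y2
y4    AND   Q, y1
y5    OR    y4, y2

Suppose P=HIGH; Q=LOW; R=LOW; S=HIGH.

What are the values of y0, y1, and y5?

y0 = LOW  y1 = HIGH  y5 = HIGH

y0 = P AND Q = HIGH AND LOW = LOW
y1 = R NAND Q = LOW NAND LOW = HIGH
y2 = NOT y0 = NOT LOW = HIGH
y4 = Q AND y1 = LOW AND HIGH = LOW
y5 = y4 OR y2 = LOW OR HIGH = HIGH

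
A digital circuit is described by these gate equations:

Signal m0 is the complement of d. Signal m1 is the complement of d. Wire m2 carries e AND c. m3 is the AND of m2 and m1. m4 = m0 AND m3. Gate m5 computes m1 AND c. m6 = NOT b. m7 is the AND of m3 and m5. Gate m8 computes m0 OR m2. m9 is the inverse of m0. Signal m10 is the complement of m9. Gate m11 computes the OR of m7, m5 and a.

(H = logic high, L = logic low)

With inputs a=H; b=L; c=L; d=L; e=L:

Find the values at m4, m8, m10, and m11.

m4 = L, m8 = H, m10 = H, m11 = H

m0 = NOT d = NOT L = H
m1 = NOT d = NOT L = H
m2 = e AND c = L AND L = L
m3 = m2 AND m1 = L AND H = L
m4 = m0 AND m3 = H AND L = L
m5 = m1 AND c = H AND L = L
m7 = m3 AND m5 = L AND L = L
m8 = m0 OR m2 = H OR L = H
m9 = NOT m0 = NOT H = L
m10 = NOT m9 = NOT L = H
m11 = m7 OR m5 OR a = L OR L OR H = H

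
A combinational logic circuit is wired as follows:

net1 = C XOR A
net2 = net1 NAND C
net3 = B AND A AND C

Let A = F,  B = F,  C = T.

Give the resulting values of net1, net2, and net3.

net1 = C XOR A = T XOR F = T
net2 = net1 NAND C = T NAND T = F
net3 = B AND A AND C = F AND F AND T = F

net1 = T; net2 = F; net3 = F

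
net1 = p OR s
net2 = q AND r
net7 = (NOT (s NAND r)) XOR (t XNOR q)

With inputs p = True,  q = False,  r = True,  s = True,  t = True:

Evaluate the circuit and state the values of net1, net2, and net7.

net1 = True; net2 = False; net7 = True

net1 = True OR True = True
net2 = False AND True = False
net7 = (NOT (True NAND True)) XOR (True XNOR False) = True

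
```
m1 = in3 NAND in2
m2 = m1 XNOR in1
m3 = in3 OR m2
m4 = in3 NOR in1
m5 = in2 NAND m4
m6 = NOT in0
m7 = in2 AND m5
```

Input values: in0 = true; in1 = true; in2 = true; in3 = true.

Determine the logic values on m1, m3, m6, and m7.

m1 = false, m3 = true, m6 = false, m7 = true

m1 = in3 NAND in2 = true NAND true = false
m2 = m1 XNOR in1 = false XNOR true = false
m3 = in3 OR m2 = true OR false = true
m4 = in3 NOR in1 = true NOR true = false
m5 = in2 NAND m4 = true NAND false = true
m6 = NOT in0 = NOT true = false
m7 = in2 AND m5 = true AND true = true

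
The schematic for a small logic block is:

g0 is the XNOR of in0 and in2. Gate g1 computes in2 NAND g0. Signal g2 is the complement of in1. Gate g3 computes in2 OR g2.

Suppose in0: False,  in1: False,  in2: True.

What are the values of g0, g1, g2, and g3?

g0 = in0 XNOR in2 = False XNOR True = False
g1 = in2 NAND g0 = True NAND False = True
g2 = NOT in1 = NOT False = True
g3 = in2 OR g2 = True OR True = True

g0 = False  g1 = True  g2 = True  g3 = True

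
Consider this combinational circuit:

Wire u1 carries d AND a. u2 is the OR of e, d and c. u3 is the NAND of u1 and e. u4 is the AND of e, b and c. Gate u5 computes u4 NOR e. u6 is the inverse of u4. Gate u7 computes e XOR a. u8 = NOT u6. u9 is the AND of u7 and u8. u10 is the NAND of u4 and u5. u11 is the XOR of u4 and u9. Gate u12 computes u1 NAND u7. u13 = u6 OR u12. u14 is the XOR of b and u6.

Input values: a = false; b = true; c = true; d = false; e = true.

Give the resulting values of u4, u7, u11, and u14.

u4 = e AND b AND c = true AND true AND true = true
u6 = NOT u4 = NOT true = false
u7 = e XOR a = true XOR false = true
u8 = NOT u6 = NOT false = true
u9 = u7 AND u8 = true AND true = true
u11 = u4 XOR u9 = true XOR true = false
u14 = b XOR u6 = true XOR false = true

u4 = true  u7 = true  u11 = false  u14 = true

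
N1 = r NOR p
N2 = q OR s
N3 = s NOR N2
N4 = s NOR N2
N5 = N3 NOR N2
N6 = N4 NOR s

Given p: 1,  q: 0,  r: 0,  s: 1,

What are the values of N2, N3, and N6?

N2 = 1, N3 = 0, N6 = 0

N2 = q OR s = 0 OR 1 = 1
N3 = s NOR N2 = 1 NOR 1 = 0
N4 = s NOR N2 = 1 NOR 1 = 0
N6 = N4 NOR s = 0 NOR 1 = 0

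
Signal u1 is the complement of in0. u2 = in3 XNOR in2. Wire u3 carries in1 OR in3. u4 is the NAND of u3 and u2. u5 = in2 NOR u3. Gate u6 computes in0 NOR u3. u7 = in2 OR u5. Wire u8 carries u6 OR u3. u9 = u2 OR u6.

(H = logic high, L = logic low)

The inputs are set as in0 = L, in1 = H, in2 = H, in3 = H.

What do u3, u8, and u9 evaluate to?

u3 = H  u8 = H  u9 = H

u2 = in3 XNOR in2 = H XNOR H = H
u3 = in1 OR in3 = H OR H = H
u6 = in0 NOR u3 = L NOR H = L
u8 = u6 OR u3 = L OR H = H
u9 = u2 OR u6 = H OR L = H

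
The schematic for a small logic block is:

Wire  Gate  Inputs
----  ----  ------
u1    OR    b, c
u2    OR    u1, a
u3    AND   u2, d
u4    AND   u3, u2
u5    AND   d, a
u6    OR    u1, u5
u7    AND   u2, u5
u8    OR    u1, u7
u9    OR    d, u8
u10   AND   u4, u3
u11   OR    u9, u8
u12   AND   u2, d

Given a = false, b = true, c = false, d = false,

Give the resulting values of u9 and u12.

u1 = b OR c = true OR false = true
u2 = u1 OR a = true OR false = true
u5 = d AND a = false AND false = false
u7 = u2 AND u5 = true AND false = false
u8 = u1 OR u7 = true OR false = true
u9 = d OR u8 = false OR true = true
u12 = u2 AND d = true AND false = false

u9 = true; u12 = false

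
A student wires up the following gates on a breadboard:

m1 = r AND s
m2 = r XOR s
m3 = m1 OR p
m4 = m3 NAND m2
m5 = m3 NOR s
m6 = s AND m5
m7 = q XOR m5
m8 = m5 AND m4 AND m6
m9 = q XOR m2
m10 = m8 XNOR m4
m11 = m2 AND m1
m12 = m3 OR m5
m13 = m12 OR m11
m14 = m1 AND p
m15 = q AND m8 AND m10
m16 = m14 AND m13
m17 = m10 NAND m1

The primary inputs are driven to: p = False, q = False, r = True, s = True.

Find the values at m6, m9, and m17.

m6 = False; m9 = False; m17 = True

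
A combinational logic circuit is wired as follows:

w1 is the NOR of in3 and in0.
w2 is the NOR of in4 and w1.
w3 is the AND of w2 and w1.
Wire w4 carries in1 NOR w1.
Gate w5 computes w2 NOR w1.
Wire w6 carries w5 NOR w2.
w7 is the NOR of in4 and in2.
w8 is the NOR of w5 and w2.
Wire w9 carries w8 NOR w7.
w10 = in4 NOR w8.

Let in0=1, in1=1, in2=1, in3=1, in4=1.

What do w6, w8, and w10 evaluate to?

w6 = 0; w8 = 0; w10 = 0

w1 = in3 NOR in0 = 1 NOR 1 = 0
w2 = in4 NOR w1 = 1 NOR 0 = 0
w5 = w2 NOR w1 = 0 NOR 0 = 1
w6 = w5 NOR w2 = 1 NOR 0 = 0
w8 = w5 NOR w2 = 1 NOR 0 = 0
w10 = in4 NOR w8 = 1 NOR 0 = 0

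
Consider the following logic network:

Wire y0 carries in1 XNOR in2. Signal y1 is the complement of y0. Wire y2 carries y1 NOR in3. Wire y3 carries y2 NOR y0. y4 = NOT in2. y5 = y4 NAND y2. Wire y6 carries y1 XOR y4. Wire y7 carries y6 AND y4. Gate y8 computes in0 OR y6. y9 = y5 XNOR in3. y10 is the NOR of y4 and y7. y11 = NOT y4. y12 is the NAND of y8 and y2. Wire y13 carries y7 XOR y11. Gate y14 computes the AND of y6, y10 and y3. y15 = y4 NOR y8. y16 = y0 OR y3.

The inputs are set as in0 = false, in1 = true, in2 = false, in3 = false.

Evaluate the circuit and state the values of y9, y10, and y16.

y0 = in1 XNOR in2 = true XNOR false = false
y1 = NOT y0 = NOT false = true
y2 = y1 NOR in3 = true NOR false = false
y3 = y2 NOR y0 = false NOR false = true
y4 = NOT in2 = NOT false = true
y5 = y4 NAND y2 = true NAND false = true
y6 = y1 XOR y4 = true XOR true = false
y7 = y6 AND y4 = false AND true = false
y9 = y5 XNOR in3 = true XNOR false = false
y10 = y4 NOR y7 = true NOR false = false
y16 = y0 OR y3 = false OR true = true

y9 = false  y10 = false  y16 = true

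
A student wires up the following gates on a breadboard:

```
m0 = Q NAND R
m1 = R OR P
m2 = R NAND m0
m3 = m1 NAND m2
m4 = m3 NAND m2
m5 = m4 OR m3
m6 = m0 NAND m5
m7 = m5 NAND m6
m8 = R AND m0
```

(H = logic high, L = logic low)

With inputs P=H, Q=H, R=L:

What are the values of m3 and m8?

m3 = L; m8 = L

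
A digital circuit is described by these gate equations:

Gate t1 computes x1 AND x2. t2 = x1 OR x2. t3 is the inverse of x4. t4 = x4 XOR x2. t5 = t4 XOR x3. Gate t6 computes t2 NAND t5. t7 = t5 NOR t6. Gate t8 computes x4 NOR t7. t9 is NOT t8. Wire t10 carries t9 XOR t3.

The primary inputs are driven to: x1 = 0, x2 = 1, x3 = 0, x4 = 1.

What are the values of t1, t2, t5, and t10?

t1 = x1 AND x2 = 0 AND 1 = 0
t2 = x1 OR x2 = 0 OR 1 = 1
t3 = NOT x4 = NOT 1 = 0
t4 = x4 XOR x2 = 1 XOR 1 = 0
t5 = t4 XOR x3 = 0 XOR 0 = 0
t6 = t2 NAND t5 = 1 NAND 0 = 1
t7 = t5 NOR t6 = 0 NOR 1 = 0
t8 = x4 NOR t7 = 1 NOR 0 = 0
t9 = NOT t8 = NOT 0 = 1
t10 = t9 XOR t3 = 1 XOR 0 = 1

t1 = 0  t2 = 1  t5 = 0  t10 = 1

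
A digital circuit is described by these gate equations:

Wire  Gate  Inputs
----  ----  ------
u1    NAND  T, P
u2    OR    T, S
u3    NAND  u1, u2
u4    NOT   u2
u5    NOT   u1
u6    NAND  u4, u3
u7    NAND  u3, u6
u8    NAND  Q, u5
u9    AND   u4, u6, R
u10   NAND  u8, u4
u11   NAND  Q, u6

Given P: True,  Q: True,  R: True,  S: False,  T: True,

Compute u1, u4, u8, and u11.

u1 = False, u4 = False, u8 = False, u11 = False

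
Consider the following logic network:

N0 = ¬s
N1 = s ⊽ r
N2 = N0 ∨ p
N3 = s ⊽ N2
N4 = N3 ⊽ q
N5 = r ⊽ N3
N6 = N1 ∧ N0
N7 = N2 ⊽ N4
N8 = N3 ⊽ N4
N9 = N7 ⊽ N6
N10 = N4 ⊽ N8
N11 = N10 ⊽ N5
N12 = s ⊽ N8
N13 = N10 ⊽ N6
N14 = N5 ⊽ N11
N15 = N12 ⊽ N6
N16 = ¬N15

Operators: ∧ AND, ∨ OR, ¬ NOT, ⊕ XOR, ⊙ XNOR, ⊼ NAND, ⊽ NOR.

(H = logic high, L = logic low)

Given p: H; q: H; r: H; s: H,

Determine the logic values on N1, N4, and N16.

N1 = L; N4 = L; N16 = L

N0 = NOT s = NOT H = L
N1 = s NOR r = H NOR H = L
N2 = N0 OR p = L OR H = H
N3 = s NOR N2 = H NOR H = L
N4 = N3 NOR q = L NOR H = L
N6 = N1 AND N0 = L AND L = L
N8 = N3 NOR N4 = L NOR L = H
N12 = s NOR N8 = H NOR H = L
N15 = N12 NOR N6 = L NOR L = H
N16 = NOT N15 = NOT H = L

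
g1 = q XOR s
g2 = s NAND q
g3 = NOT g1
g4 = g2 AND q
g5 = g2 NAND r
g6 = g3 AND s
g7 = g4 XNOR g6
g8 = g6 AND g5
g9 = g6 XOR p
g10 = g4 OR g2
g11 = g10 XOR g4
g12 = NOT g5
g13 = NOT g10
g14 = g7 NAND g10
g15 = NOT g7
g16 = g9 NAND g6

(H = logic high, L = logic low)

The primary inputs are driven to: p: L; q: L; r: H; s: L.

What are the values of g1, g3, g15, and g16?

g1 = q XOR s = L XOR L = L
g2 = s NAND q = L NAND L = H
g3 = NOT g1 = NOT L = H
g4 = g2 AND q = H AND L = L
g6 = g3 AND s = H AND L = L
g7 = g4 XNOR g6 = L XNOR L = H
g9 = g6 XOR p = L XOR L = L
g15 = NOT g7 = NOT H = L
g16 = g9 NAND g6 = L NAND L = H

g1 = L; g3 = H; g15 = L; g16 = H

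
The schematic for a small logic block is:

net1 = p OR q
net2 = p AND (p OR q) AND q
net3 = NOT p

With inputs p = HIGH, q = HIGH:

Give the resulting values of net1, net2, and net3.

net1 = HIGH OR HIGH = HIGH
net2 = HIGH AND (HIGH OR HIGH) AND HIGH = HIGH
net3 = NOT HIGH = LOW

net1 = HIGH; net2 = HIGH; net3 = LOW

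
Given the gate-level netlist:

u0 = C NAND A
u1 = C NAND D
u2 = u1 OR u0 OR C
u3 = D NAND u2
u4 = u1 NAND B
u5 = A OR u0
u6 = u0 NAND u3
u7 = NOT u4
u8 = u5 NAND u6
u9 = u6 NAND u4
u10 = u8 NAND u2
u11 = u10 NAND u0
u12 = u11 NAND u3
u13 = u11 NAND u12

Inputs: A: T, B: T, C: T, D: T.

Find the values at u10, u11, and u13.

u10 = T, u11 = T, u13 = F

u0 = C NAND A = T NAND T = F
u1 = C NAND D = T NAND T = F
u2 = u1 OR u0 OR C = F OR F OR T = T
u3 = D NAND u2 = T NAND T = F
u5 = A OR u0 = T OR F = T
u6 = u0 NAND u3 = F NAND F = T
u8 = u5 NAND u6 = T NAND T = F
u10 = u8 NAND u2 = F NAND T = T
u11 = u10 NAND u0 = T NAND F = T
u12 = u11 NAND u3 = T NAND F = T
u13 = u11 NAND u12 = T NAND T = F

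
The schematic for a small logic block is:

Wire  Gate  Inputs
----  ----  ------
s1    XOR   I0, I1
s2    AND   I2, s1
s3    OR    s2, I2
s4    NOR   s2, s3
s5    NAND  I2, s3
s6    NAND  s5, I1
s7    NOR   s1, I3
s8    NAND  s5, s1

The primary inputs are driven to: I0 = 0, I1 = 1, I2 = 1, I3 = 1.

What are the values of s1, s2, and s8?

s1 = I0 XOR I1 = 0 XOR 1 = 1
s2 = I2 AND s1 = 1 AND 1 = 1
s3 = s2 OR I2 = 1 OR 1 = 1
s5 = I2 NAND s3 = 1 NAND 1 = 0
s8 = s5 NAND s1 = 0 NAND 1 = 1

s1 = 1  s2 = 1  s8 = 1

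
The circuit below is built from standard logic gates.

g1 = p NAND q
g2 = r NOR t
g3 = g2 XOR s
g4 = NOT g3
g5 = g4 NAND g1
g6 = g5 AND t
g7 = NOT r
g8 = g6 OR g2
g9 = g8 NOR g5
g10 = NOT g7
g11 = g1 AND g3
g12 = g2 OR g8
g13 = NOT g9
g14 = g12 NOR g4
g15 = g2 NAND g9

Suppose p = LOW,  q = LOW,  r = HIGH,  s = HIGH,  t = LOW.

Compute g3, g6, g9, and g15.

g1 = p NAND q = LOW NAND LOW = HIGH
g2 = r NOR t = HIGH NOR LOW = LOW
g3 = g2 XOR s = LOW XOR HIGH = HIGH
g4 = NOT g3 = NOT HIGH = LOW
g5 = g4 NAND g1 = LOW NAND HIGH = HIGH
g6 = g5 AND t = HIGH AND LOW = LOW
g8 = g6 OR g2 = LOW OR LOW = LOW
g9 = g8 NOR g5 = LOW NOR HIGH = LOW
g15 = g2 NAND g9 = LOW NAND LOW = HIGH

g3 = HIGH, g6 = LOW, g9 = LOW, g15 = HIGH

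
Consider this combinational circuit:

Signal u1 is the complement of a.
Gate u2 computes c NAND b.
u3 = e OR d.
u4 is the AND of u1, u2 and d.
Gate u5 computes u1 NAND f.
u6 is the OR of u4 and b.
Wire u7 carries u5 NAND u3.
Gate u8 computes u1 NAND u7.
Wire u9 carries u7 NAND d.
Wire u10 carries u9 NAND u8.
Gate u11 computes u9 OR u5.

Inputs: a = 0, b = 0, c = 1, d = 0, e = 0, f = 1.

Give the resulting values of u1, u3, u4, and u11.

u1 = NOT a = NOT 0 = 1
u2 = c NAND b = 1 NAND 0 = 1
u3 = e OR d = 0 OR 0 = 0
u4 = u1 AND u2 AND d = 1 AND 1 AND 0 = 0
u5 = u1 NAND f = 1 NAND 1 = 0
u7 = u5 NAND u3 = 0 NAND 0 = 1
u9 = u7 NAND d = 1 NAND 0 = 1
u11 = u9 OR u5 = 1 OR 0 = 1

u1 = 1, u3 = 0, u4 = 0, u11 = 1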